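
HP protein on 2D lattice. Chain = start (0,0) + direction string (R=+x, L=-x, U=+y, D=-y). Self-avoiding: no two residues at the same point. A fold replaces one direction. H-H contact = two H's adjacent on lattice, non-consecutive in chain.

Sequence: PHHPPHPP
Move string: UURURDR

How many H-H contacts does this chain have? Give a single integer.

Positions: [(0, 0), (0, 1), (0, 2), (1, 2), (1, 3), (2, 3), (2, 2), (3, 2)]
No H-H contacts found.

Answer: 0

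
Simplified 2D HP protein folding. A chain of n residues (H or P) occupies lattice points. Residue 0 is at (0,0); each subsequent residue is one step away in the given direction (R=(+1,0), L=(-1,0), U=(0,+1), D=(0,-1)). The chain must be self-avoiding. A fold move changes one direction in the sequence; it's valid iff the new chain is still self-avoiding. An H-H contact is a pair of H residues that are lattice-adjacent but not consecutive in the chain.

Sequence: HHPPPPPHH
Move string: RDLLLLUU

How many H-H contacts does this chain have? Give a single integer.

Positions: [(0, 0), (1, 0), (1, -1), (0, -1), (-1, -1), (-2, -1), (-3, -1), (-3, 0), (-3, 1)]
No H-H contacts found.

Answer: 0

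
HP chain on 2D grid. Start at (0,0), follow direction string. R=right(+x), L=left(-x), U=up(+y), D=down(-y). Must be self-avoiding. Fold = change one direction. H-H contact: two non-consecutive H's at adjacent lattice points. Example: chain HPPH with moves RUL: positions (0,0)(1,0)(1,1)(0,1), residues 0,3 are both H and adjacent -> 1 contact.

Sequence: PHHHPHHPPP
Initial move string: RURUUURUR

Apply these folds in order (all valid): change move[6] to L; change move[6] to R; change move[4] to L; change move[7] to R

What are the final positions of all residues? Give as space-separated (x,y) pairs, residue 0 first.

Answer: (0,0) (1,0) (1,1) (2,1) (2,2) (1,2) (1,3) (2,3) (3,3) (4,3)

Derivation:
Initial moves: RURUUURUR
Fold: move[6]->L => RURUUULUR (positions: [(0, 0), (1, 0), (1, 1), (2, 1), (2, 2), (2, 3), (2, 4), (1, 4), (1, 5), (2, 5)])
Fold: move[6]->R => RURUUURUR (positions: [(0, 0), (1, 0), (1, 1), (2, 1), (2, 2), (2, 3), (2, 4), (3, 4), (3, 5), (4, 5)])
Fold: move[4]->L => RURULURUR (positions: [(0, 0), (1, 0), (1, 1), (2, 1), (2, 2), (1, 2), (1, 3), (2, 3), (2, 4), (3, 4)])
Fold: move[7]->R => RURULURRR (positions: [(0, 0), (1, 0), (1, 1), (2, 1), (2, 2), (1, 2), (1, 3), (2, 3), (3, 3), (4, 3)])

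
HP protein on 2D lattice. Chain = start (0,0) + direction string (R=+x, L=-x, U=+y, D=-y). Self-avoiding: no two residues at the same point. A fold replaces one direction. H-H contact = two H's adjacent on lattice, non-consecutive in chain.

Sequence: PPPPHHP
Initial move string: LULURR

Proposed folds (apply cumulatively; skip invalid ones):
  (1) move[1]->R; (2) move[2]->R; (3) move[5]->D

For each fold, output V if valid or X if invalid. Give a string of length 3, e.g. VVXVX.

Answer: XVV

Derivation:
Initial: LULURR -> [(0, 0), (-1, 0), (-1, 1), (-2, 1), (-2, 2), (-1, 2), (0, 2)]
Fold 1: move[1]->R => LRLURR INVALID (collision), skipped
Fold 2: move[2]->R => LURURR VALID
Fold 3: move[5]->D => LURURD VALID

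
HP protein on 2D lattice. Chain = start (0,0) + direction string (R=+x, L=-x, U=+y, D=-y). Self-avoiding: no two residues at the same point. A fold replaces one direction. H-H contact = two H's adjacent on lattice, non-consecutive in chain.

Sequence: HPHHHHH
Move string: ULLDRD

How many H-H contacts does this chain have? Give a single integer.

Answer: 2

Derivation:
Positions: [(0, 0), (0, 1), (-1, 1), (-2, 1), (-2, 0), (-1, 0), (-1, -1)]
H-H contact: residue 0 @(0,0) - residue 5 @(-1, 0)
H-H contact: residue 2 @(-1,1) - residue 5 @(-1, 0)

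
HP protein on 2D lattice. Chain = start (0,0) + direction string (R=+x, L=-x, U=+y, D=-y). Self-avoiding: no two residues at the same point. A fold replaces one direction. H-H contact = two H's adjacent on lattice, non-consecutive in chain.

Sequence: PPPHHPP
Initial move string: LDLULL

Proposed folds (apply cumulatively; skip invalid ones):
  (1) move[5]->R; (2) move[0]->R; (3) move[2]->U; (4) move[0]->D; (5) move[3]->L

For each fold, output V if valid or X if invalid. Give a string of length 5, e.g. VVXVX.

Answer: XXXVV

Derivation:
Initial: LDLULL -> [(0, 0), (-1, 0), (-1, -1), (-2, -1), (-2, 0), (-3, 0), (-4, 0)]
Fold 1: move[5]->R => LDLULR INVALID (collision), skipped
Fold 2: move[0]->R => RDLULL INVALID (collision), skipped
Fold 3: move[2]->U => LDUULL INVALID (collision), skipped
Fold 4: move[0]->D => DDLULL VALID
Fold 5: move[3]->L => DDLLLL VALID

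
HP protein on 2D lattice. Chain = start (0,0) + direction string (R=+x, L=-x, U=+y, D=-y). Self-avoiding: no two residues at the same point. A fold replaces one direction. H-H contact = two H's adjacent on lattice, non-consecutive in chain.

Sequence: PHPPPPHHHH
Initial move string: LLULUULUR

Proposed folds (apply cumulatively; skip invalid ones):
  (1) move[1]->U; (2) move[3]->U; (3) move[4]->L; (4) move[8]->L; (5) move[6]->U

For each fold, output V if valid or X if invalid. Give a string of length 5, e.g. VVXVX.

Initial: LLULUULUR -> [(0, 0), (-1, 0), (-2, 0), (-2, 1), (-3, 1), (-3, 2), (-3, 3), (-4, 3), (-4, 4), (-3, 4)]
Fold 1: move[1]->U => LUULUULUR VALID
Fold 2: move[3]->U => LUUUUULUR VALID
Fold 3: move[4]->L => LUUULULUR VALID
Fold 4: move[8]->L => LUUULULUL VALID
Fold 5: move[6]->U => LUUULUUUL VALID

Answer: VVVVV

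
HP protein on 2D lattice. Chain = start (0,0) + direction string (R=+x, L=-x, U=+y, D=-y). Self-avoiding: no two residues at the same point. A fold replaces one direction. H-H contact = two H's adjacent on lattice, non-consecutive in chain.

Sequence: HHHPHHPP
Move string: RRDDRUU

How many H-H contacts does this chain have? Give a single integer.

Answer: 0

Derivation:
Positions: [(0, 0), (1, 0), (2, 0), (2, -1), (2, -2), (3, -2), (3, -1), (3, 0)]
No H-H contacts found.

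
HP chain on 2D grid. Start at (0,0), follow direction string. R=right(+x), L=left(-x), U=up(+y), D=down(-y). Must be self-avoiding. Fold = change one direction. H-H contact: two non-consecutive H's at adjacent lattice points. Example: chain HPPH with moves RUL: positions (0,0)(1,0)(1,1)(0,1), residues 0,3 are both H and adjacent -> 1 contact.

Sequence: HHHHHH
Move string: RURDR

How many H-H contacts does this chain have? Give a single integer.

Positions: [(0, 0), (1, 0), (1, 1), (2, 1), (2, 0), (3, 0)]
H-H contact: residue 1 @(1,0) - residue 4 @(2, 0)

Answer: 1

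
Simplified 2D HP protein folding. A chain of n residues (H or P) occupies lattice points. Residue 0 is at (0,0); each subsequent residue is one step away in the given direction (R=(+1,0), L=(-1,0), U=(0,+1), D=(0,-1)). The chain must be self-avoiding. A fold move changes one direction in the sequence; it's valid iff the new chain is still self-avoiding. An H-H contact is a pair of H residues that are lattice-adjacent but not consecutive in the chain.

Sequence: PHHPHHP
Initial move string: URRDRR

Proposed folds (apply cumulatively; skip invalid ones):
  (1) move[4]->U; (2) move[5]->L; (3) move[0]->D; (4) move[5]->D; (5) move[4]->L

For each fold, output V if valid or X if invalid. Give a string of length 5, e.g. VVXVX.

Initial: URRDRR -> [(0, 0), (0, 1), (1, 1), (2, 1), (2, 0), (3, 0), (4, 0)]
Fold 1: move[4]->U => URRDUR INVALID (collision), skipped
Fold 2: move[5]->L => URRDRL INVALID (collision), skipped
Fold 3: move[0]->D => DRRDRR VALID
Fold 4: move[5]->D => DRRDRD VALID
Fold 5: move[4]->L => DRRDLD VALID

Answer: XXVVV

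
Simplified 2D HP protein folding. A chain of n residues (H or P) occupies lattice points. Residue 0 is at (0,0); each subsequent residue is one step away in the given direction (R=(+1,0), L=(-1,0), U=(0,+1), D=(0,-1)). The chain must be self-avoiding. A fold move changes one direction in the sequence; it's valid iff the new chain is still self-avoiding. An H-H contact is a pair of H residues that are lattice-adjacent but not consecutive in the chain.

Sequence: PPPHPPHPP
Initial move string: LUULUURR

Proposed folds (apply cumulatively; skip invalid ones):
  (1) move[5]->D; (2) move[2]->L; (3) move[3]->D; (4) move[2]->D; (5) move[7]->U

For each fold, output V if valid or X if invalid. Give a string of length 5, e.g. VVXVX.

Answer: XVXXV

Derivation:
Initial: LUULUURR -> [(0, 0), (-1, 0), (-1, 1), (-1, 2), (-2, 2), (-2, 3), (-2, 4), (-1, 4), (0, 4)]
Fold 1: move[5]->D => LUULUDRR INVALID (collision), skipped
Fold 2: move[2]->L => LULLUURR VALID
Fold 3: move[3]->D => LULDUURR INVALID (collision), skipped
Fold 4: move[2]->D => LUDLUURR INVALID (collision), skipped
Fold 5: move[7]->U => LULLUURU VALID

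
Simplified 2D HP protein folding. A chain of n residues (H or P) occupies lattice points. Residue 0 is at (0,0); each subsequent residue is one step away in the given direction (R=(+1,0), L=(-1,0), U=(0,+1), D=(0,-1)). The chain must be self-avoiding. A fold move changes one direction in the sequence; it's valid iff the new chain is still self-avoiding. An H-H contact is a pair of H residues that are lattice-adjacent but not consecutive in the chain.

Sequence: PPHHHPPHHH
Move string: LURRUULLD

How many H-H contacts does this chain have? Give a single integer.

Positions: [(0, 0), (-1, 0), (-1, 1), (0, 1), (1, 1), (1, 2), (1, 3), (0, 3), (-1, 3), (-1, 2)]
H-H contact: residue 2 @(-1,1) - residue 9 @(-1, 2)

Answer: 1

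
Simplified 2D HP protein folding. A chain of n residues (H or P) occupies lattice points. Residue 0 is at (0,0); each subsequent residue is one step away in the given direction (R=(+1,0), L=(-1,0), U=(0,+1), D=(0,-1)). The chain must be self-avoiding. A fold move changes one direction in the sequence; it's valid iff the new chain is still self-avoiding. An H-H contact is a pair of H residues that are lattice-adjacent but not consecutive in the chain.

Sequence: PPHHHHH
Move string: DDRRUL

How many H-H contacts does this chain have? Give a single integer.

Answer: 1

Derivation:
Positions: [(0, 0), (0, -1), (0, -2), (1, -2), (2, -2), (2, -1), (1, -1)]
H-H contact: residue 3 @(1,-2) - residue 6 @(1, -1)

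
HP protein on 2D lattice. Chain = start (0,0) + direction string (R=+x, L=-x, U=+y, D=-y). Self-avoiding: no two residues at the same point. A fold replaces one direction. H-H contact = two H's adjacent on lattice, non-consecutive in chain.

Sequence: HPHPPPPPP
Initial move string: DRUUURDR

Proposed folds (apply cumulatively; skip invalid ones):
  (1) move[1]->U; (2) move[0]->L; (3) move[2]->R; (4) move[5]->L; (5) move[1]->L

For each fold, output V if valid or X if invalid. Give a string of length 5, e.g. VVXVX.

Answer: XXVXX

Derivation:
Initial: DRUUURDR -> [(0, 0), (0, -1), (1, -1), (1, 0), (1, 1), (1, 2), (2, 2), (2, 1), (3, 1)]
Fold 1: move[1]->U => DUUUURDR INVALID (collision), skipped
Fold 2: move[0]->L => LRUUURDR INVALID (collision), skipped
Fold 3: move[2]->R => DRRUURDR VALID
Fold 4: move[5]->L => DRRUULDR INVALID (collision), skipped
Fold 5: move[1]->L => DLRUURDR INVALID (collision), skipped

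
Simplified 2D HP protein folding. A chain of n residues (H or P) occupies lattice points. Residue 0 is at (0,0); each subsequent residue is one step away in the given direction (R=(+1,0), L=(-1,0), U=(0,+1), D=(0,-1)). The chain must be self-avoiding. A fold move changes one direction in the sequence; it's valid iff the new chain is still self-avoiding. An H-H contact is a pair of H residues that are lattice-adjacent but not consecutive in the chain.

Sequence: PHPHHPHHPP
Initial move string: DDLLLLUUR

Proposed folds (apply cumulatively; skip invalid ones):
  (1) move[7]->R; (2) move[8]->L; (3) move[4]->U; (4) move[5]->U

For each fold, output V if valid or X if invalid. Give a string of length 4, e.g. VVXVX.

Answer: VXVV

Derivation:
Initial: DDLLLLUUR -> [(0, 0), (0, -1), (0, -2), (-1, -2), (-2, -2), (-3, -2), (-4, -2), (-4, -1), (-4, 0), (-3, 0)]
Fold 1: move[7]->R => DDLLLLURR VALID
Fold 2: move[8]->L => DDLLLLURL INVALID (collision), skipped
Fold 3: move[4]->U => DDLLULURR VALID
Fold 4: move[5]->U => DDLLUUURR VALID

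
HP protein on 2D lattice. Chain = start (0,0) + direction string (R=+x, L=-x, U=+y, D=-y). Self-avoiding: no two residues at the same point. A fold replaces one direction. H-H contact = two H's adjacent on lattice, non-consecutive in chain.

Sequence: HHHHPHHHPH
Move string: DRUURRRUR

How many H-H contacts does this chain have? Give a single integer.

Positions: [(0, 0), (0, -1), (1, -1), (1, 0), (1, 1), (2, 1), (3, 1), (4, 1), (4, 2), (5, 2)]
H-H contact: residue 0 @(0,0) - residue 3 @(1, 0)

Answer: 1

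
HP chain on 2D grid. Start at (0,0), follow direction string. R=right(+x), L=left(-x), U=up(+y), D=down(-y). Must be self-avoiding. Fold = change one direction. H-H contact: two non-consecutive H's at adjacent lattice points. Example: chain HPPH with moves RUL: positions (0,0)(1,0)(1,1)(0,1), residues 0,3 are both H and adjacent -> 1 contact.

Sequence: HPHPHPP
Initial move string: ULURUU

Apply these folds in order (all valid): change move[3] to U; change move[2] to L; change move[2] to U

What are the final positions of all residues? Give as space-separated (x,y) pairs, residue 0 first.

Initial moves: ULURUU
Fold: move[3]->U => ULUUUU (positions: [(0, 0), (0, 1), (-1, 1), (-1, 2), (-1, 3), (-1, 4), (-1, 5)])
Fold: move[2]->L => ULLUUU (positions: [(0, 0), (0, 1), (-1, 1), (-2, 1), (-2, 2), (-2, 3), (-2, 4)])
Fold: move[2]->U => ULUUUU (positions: [(0, 0), (0, 1), (-1, 1), (-1, 2), (-1, 3), (-1, 4), (-1, 5)])

Answer: (0,0) (0,1) (-1,1) (-1,2) (-1,3) (-1,4) (-1,5)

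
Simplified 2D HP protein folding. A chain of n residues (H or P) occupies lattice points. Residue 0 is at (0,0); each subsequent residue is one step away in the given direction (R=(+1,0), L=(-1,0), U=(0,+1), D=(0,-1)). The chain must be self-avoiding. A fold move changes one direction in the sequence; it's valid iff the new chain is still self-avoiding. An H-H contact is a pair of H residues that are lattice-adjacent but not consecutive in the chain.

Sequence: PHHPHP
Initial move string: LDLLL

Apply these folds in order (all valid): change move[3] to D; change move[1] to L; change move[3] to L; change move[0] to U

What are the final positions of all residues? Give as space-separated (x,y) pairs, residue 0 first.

Answer: (0,0) (0,1) (-1,1) (-2,1) (-3,1) (-4,1)

Derivation:
Initial moves: LDLLL
Fold: move[3]->D => LDLDL (positions: [(0, 0), (-1, 0), (-1, -1), (-2, -1), (-2, -2), (-3, -2)])
Fold: move[1]->L => LLLDL (positions: [(0, 0), (-1, 0), (-2, 0), (-3, 0), (-3, -1), (-4, -1)])
Fold: move[3]->L => LLLLL (positions: [(0, 0), (-1, 0), (-2, 0), (-3, 0), (-4, 0), (-5, 0)])
Fold: move[0]->U => ULLLL (positions: [(0, 0), (0, 1), (-1, 1), (-2, 1), (-3, 1), (-4, 1)])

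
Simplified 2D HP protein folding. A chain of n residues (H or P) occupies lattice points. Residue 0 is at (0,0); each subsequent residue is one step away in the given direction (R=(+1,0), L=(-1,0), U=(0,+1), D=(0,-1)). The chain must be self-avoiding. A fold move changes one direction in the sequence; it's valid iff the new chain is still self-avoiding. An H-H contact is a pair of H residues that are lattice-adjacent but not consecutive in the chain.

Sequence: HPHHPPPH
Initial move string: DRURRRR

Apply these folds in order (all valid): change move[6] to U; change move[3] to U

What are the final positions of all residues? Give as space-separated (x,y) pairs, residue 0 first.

Answer: (0,0) (0,-1) (1,-1) (1,0) (1,1) (2,1) (3,1) (3,2)

Derivation:
Initial moves: DRURRRR
Fold: move[6]->U => DRURRRU (positions: [(0, 0), (0, -1), (1, -1), (1, 0), (2, 0), (3, 0), (4, 0), (4, 1)])
Fold: move[3]->U => DRUURRU (positions: [(0, 0), (0, -1), (1, -1), (1, 0), (1, 1), (2, 1), (3, 1), (3, 2)])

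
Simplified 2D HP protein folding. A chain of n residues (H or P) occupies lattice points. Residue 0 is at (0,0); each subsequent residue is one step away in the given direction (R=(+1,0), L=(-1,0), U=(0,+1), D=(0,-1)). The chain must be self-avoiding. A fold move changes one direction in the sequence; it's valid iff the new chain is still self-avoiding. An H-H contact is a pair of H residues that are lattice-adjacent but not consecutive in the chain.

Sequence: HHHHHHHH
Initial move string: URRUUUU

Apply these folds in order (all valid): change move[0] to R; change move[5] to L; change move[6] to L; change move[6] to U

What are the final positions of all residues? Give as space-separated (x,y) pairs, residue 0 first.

Answer: (0,0) (1,0) (2,0) (3,0) (3,1) (3,2) (2,2) (2,3)

Derivation:
Initial moves: URRUUUU
Fold: move[0]->R => RRRUUUU (positions: [(0, 0), (1, 0), (2, 0), (3, 0), (3, 1), (3, 2), (3, 3), (3, 4)])
Fold: move[5]->L => RRRUULU (positions: [(0, 0), (1, 0), (2, 0), (3, 0), (3, 1), (3, 2), (2, 2), (2, 3)])
Fold: move[6]->L => RRRUULL (positions: [(0, 0), (1, 0), (2, 0), (3, 0), (3, 1), (3, 2), (2, 2), (1, 2)])
Fold: move[6]->U => RRRUULU (positions: [(0, 0), (1, 0), (2, 0), (3, 0), (3, 1), (3, 2), (2, 2), (2, 3)])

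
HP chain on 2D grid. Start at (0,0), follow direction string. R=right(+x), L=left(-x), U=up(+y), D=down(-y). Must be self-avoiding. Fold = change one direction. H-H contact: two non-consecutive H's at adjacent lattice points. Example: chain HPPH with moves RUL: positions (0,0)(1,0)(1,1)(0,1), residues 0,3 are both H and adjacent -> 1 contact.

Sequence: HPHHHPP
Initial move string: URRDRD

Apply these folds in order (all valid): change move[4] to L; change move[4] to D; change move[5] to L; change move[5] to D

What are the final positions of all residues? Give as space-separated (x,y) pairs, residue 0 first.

Initial moves: URRDRD
Fold: move[4]->L => URRDLD (positions: [(0, 0), (0, 1), (1, 1), (2, 1), (2, 0), (1, 0), (1, -1)])
Fold: move[4]->D => URRDDD (positions: [(0, 0), (0, 1), (1, 1), (2, 1), (2, 0), (2, -1), (2, -2)])
Fold: move[5]->L => URRDDL (positions: [(0, 0), (0, 1), (1, 1), (2, 1), (2, 0), (2, -1), (1, -1)])
Fold: move[5]->D => URRDDD (positions: [(0, 0), (0, 1), (1, 1), (2, 1), (2, 0), (2, -1), (2, -2)])

Answer: (0,0) (0,1) (1,1) (2,1) (2,0) (2,-1) (2,-2)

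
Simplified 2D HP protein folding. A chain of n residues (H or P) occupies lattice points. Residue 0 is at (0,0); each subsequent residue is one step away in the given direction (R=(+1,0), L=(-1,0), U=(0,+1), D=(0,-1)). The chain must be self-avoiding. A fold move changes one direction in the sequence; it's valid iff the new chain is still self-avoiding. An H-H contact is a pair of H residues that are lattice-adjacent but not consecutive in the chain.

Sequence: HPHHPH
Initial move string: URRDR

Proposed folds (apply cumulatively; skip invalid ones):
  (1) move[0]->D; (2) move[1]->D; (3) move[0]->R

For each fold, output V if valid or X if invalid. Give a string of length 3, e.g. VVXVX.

Initial: URRDR -> [(0, 0), (0, 1), (1, 1), (2, 1), (2, 0), (3, 0)]
Fold 1: move[0]->D => DRRDR VALID
Fold 2: move[1]->D => DDRDR VALID
Fold 3: move[0]->R => RDRDR VALID

Answer: VVV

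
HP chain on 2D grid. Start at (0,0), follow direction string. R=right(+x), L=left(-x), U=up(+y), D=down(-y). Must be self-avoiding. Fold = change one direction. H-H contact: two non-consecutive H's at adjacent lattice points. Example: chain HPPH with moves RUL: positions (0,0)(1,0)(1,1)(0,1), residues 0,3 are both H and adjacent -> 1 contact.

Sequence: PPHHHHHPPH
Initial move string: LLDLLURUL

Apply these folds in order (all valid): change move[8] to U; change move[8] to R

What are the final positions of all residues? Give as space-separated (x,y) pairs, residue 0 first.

Answer: (0,0) (-1,0) (-2,0) (-2,-1) (-3,-1) (-4,-1) (-4,0) (-3,0) (-3,1) (-2,1)

Derivation:
Initial moves: LLDLLURUL
Fold: move[8]->U => LLDLLURUU (positions: [(0, 0), (-1, 0), (-2, 0), (-2, -1), (-3, -1), (-4, -1), (-4, 0), (-3, 0), (-3, 1), (-3, 2)])
Fold: move[8]->R => LLDLLURUR (positions: [(0, 0), (-1, 0), (-2, 0), (-2, -1), (-3, -1), (-4, -1), (-4, 0), (-3, 0), (-3, 1), (-2, 1)])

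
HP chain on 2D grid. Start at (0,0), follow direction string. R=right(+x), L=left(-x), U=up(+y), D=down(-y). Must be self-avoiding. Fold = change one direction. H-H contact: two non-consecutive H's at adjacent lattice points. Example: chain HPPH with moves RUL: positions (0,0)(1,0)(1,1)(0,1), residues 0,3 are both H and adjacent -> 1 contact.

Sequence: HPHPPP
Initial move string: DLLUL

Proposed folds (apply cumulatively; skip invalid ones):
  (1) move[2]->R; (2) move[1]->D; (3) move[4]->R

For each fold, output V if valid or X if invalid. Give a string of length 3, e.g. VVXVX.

Initial: DLLUL -> [(0, 0), (0, -1), (-1, -1), (-2, -1), (-2, 0), (-3, 0)]
Fold 1: move[2]->R => DLRUL INVALID (collision), skipped
Fold 2: move[1]->D => DDLUL VALID
Fold 3: move[4]->R => DDLUR INVALID (collision), skipped

Answer: XVX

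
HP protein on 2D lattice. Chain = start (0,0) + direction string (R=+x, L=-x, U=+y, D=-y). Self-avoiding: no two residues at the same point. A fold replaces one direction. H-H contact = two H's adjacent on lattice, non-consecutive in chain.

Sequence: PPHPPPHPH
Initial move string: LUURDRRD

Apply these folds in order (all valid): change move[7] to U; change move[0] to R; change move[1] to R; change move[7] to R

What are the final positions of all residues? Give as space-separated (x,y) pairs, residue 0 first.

Answer: (0,0) (1,0) (2,0) (2,1) (3,1) (3,0) (4,0) (5,0) (6,0)

Derivation:
Initial moves: LUURDRRD
Fold: move[7]->U => LUURDRRU (positions: [(0, 0), (-1, 0), (-1, 1), (-1, 2), (0, 2), (0, 1), (1, 1), (2, 1), (2, 2)])
Fold: move[0]->R => RUURDRRU (positions: [(0, 0), (1, 0), (1, 1), (1, 2), (2, 2), (2, 1), (3, 1), (4, 1), (4, 2)])
Fold: move[1]->R => RRURDRRU (positions: [(0, 0), (1, 0), (2, 0), (2, 1), (3, 1), (3, 0), (4, 0), (5, 0), (5, 1)])
Fold: move[7]->R => RRURDRRR (positions: [(0, 0), (1, 0), (2, 0), (2, 1), (3, 1), (3, 0), (4, 0), (5, 0), (6, 0)])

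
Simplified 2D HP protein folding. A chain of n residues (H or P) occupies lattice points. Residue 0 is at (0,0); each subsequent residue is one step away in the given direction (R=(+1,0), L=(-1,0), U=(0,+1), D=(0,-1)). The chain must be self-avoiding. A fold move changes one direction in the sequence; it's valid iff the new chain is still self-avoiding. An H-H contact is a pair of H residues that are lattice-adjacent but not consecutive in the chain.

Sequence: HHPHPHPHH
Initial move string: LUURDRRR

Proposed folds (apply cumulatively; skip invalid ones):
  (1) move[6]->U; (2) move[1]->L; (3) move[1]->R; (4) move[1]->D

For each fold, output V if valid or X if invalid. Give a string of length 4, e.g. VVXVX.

Answer: VXXX

Derivation:
Initial: LUURDRRR -> [(0, 0), (-1, 0), (-1, 1), (-1, 2), (0, 2), (0, 1), (1, 1), (2, 1), (3, 1)]
Fold 1: move[6]->U => LUURDRUR VALID
Fold 2: move[1]->L => LLURDRUR INVALID (collision), skipped
Fold 3: move[1]->R => LRURDRUR INVALID (collision), skipped
Fold 4: move[1]->D => LDURDRUR INVALID (collision), skipped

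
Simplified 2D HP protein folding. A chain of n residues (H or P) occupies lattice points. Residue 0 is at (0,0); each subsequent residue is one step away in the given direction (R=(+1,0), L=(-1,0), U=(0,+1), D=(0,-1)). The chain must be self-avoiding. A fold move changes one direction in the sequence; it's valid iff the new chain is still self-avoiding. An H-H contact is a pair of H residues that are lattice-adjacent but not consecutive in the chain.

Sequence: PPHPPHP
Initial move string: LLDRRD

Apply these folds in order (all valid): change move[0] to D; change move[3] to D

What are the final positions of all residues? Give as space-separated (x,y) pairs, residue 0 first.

Initial moves: LLDRRD
Fold: move[0]->D => DLDRRD (positions: [(0, 0), (0, -1), (-1, -1), (-1, -2), (0, -2), (1, -2), (1, -3)])
Fold: move[3]->D => DLDDRD (positions: [(0, 0), (0, -1), (-1, -1), (-1, -2), (-1, -3), (0, -3), (0, -4)])

Answer: (0,0) (0,-1) (-1,-1) (-1,-2) (-1,-3) (0,-3) (0,-4)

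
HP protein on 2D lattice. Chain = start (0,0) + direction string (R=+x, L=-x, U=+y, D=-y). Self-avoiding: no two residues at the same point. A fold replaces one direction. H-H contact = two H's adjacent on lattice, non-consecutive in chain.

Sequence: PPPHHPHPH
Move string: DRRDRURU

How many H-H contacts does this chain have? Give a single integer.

Positions: [(0, 0), (0, -1), (1, -1), (2, -1), (2, -2), (3, -2), (3, -1), (4, -1), (4, 0)]
H-H contact: residue 3 @(2,-1) - residue 6 @(3, -1)

Answer: 1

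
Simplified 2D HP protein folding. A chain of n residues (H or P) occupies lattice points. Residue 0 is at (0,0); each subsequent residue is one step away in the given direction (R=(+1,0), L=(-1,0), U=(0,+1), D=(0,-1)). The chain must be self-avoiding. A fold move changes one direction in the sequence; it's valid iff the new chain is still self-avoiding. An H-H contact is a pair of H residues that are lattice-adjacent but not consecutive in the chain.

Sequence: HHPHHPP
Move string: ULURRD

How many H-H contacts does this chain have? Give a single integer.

Positions: [(0, 0), (0, 1), (-1, 1), (-1, 2), (0, 2), (1, 2), (1, 1)]
H-H contact: residue 1 @(0,1) - residue 4 @(0, 2)

Answer: 1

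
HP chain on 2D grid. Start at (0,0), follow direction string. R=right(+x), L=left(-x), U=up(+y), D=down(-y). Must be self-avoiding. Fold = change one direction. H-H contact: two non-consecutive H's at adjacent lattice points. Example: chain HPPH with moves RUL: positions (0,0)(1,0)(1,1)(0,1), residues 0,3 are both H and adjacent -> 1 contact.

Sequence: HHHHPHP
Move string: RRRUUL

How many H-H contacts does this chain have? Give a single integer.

Answer: 0

Derivation:
Positions: [(0, 0), (1, 0), (2, 0), (3, 0), (3, 1), (3, 2), (2, 2)]
No H-H contacts found.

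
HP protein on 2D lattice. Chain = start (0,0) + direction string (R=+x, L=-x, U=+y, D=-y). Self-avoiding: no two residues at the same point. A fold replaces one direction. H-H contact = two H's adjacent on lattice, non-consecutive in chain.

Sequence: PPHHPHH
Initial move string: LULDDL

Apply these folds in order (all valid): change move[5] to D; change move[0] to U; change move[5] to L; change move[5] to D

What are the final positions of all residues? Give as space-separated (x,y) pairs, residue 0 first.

Initial moves: LULDDL
Fold: move[5]->D => LULDDD (positions: [(0, 0), (-1, 0), (-1, 1), (-2, 1), (-2, 0), (-2, -1), (-2, -2)])
Fold: move[0]->U => UULDDD (positions: [(0, 0), (0, 1), (0, 2), (-1, 2), (-1, 1), (-1, 0), (-1, -1)])
Fold: move[5]->L => UULDDL (positions: [(0, 0), (0, 1), (0, 2), (-1, 2), (-1, 1), (-1, 0), (-2, 0)])
Fold: move[5]->D => UULDDD (positions: [(0, 0), (0, 1), (0, 2), (-1, 2), (-1, 1), (-1, 0), (-1, -1)])

Answer: (0,0) (0,1) (0,2) (-1,2) (-1,1) (-1,0) (-1,-1)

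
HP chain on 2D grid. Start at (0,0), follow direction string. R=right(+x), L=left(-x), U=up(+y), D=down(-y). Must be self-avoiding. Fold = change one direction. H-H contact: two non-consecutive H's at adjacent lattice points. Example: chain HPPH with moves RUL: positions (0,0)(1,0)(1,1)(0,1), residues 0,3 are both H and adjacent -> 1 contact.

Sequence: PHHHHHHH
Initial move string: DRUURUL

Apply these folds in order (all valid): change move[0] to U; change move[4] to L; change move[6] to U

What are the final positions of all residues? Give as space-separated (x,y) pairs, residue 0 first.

Answer: (0,0) (0,1) (1,1) (1,2) (1,3) (0,3) (0,4) (0,5)

Derivation:
Initial moves: DRUURUL
Fold: move[0]->U => URUURUL (positions: [(0, 0), (0, 1), (1, 1), (1, 2), (1, 3), (2, 3), (2, 4), (1, 4)])
Fold: move[4]->L => URUULUL (positions: [(0, 0), (0, 1), (1, 1), (1, 2), (1, 3), (0, 3), (0, 4), (-1, 4)])
Fold: move[6]->U => URUULUU (positions: [(0, 0), (0, 1), (1, 1), (1, 2), (1, 3), (0, 3), (0, 4), (0, 5)])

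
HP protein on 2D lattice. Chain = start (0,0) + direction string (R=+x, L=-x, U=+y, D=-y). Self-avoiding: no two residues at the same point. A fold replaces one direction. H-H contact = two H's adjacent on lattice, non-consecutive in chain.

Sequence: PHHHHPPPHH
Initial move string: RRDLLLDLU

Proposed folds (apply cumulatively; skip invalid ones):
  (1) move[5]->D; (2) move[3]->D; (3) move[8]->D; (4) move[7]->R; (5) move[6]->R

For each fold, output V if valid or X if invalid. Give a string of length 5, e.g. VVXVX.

Initial: RRDLLLDLU -> [(0, 0), (1, 0), (2, 0), (2, -1), (1, -1), (0, -1), (-1, -1), (-1, -2), (-2, -2), (-2, -1)]
Fold 1: move[5]->D => RRDLLDDLU VALID
Fold 2: move[3]->D => RRDDLDDLU VALID
Fold 3: move[8]->D => RRDDLDDLD VALID
Fold 4: move[7]->R => RRDDLDDRD VALID
Fold 5: move[6]->R => RRDDLDRRD VALID

Answer: VVVVV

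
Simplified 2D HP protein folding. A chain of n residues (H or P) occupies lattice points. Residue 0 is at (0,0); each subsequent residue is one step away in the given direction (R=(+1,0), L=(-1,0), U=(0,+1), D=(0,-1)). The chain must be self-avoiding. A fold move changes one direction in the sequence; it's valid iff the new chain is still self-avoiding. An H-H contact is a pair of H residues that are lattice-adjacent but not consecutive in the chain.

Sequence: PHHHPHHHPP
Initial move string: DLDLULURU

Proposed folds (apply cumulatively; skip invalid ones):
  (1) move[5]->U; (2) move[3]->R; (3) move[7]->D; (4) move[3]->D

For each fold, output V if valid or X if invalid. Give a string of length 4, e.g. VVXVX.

Answer: VXXX

Derivation:
Initial: DLDLULURU -> [(0, 0), (0, -1), (-1, -1), (-1, -2), (-2, -2), (-2, -1), (-3, -1), (-3, 0), (-2, 0), (-2, 1)]
Fold 1: move[5]->U => DLDLUUURU VALID
Fold 2: move[3]->R => DLDRUUURU INVALID (collision), skipped
Fold 3: move[7]->D => DLDLUUUDU INVALID (collision), skipped
Fold 4: move[3]->D => DLDDUUURU INVALID (collision), skipped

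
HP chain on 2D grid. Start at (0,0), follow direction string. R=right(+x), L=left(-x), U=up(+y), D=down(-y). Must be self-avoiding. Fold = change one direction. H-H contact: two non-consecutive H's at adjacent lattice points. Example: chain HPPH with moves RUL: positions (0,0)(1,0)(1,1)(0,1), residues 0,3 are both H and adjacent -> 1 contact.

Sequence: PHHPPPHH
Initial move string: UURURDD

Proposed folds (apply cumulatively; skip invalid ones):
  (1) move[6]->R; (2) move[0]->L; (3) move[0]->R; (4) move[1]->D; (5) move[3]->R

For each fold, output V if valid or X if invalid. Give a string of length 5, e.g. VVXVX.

Initial: UURURDD -> [(0, 0), (0, 1), (0, 2), (1, 2), (1, 3), (2, 3), (2, 2), (2, 1)]
Fold 1: move[6]->R => UURURDR VALID
Fold 2: move[0]->L => LURURDR VALID
Fold 3: move[0]->R => RURURDR VALID
Fold 4: move[1]->D => RDRURDR VALID
Fold 5: move[3]->R => RDRRRDR VALID

Answer: VVVVV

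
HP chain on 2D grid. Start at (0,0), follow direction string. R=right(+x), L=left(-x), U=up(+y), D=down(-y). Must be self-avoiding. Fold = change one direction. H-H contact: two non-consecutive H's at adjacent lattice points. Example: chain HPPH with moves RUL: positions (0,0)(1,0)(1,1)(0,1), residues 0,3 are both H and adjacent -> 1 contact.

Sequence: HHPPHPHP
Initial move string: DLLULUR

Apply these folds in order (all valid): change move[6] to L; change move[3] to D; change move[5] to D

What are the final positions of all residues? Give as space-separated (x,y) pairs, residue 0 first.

Answer: (0,0) (0,-1) (-1,-1) (-2,-1) (-2,-2) (-3,-2) (-3,-3) (-4,-3)

Derivation:
Initial moves: DLLULUR
Fold: move[6]->L => DLLULUL (positions: [(0, 0), (0, -1), (-1, -1), (-2, -1), (-2, 0), (-3, 0), (-3, 1), (-4, 1)])
Fold: move[3]->D => DLLDLUL (positions: [(0, 0), (0, -1), (-1, -1), (-2, -1), (-2, -2), (-3, -2), (-3, -1), (-4, -1)])
Fold: move[5]->D => DLLDLDL (positions: [(0, 0), (0, -1), (-1, -1), (-2, -1), (-2, -2), (-3, -2), (-3, -3), (-4, -3)])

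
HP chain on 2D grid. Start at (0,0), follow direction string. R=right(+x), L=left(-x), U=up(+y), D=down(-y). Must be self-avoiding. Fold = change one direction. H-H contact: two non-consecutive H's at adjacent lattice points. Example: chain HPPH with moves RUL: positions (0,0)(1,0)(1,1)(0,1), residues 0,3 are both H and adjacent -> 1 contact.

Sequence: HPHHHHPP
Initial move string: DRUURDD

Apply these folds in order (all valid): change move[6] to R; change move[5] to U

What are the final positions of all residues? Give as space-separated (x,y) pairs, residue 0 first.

Initial moves: DRUURDD
Fold: move[6]->R => DRUURDR (positions: [(0, 0), (0, -1), (1, -1), (1, 0), (1, 1), (2, 1), (2, 0), (3, 0)])
Fold: move[5]->U => DRUURUR (positions: [(0, 0), (0, -1), (1, -1), (1, 0), (1, 1), (2, 1), (2, 2), (3, 2)])

Answer: (0,0) (0,-1) (1,-1) (1,0) (1,1) (2,1) (2,2) (3,2)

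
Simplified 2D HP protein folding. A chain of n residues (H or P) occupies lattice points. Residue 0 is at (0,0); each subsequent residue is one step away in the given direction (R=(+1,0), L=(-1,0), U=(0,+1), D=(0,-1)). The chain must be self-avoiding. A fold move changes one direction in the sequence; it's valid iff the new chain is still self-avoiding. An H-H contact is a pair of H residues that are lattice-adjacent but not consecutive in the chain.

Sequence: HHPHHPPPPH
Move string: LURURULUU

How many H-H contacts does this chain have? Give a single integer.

Answer: 1

Derivation:
Positions: [(0, 0), (-1, 0), (-1, 1), (0, 1), (0, 2), (1, 2), (1, 3), (0, 3), (0, 4), (0, 5)]
H-H contact: residue 0 @(0,0) - residue 3 @(0, 1)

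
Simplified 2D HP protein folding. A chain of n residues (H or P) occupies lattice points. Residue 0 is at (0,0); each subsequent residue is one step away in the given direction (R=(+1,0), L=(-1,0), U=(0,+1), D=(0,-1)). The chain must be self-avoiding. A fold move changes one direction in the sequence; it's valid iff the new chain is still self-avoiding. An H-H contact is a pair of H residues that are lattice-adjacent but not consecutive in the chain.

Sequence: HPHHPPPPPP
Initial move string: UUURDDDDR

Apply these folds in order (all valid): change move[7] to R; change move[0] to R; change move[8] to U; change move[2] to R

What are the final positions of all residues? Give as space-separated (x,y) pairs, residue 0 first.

Initial moves: UUURDDDDR
Fold: move[7]->R => UUURDDDRR (positions: [(0, 0), (0, 1), (0, 2), (0, 3), (1, 3), (1, 2), (1, 1), (1, 0), (2, 0), (3, 0)])
Fold: move[0]->R => RUURDDDRR (positions: [(0, 0), (1, 0), (1, 1), (1, 2), (2, 2), (2, 1), (2, 0), (2, -1), (3, -1), (4, -1)])
Fold: move[8]->U => RUURDDDRU (positions: [(0, 0), (1, 0), (1, 1), (1, 2), (2, 2), (2, 1), (2, 0), (2, -1), (3, -1), (3, 0)])
Fold: move[2]->R => RURRDDDRU (positions: [(0, 0), (1, 0), (1, 1), (2, 1), (3, 1), (3, 0), (3, -1), (3, -2), (4, -2), (4, -1)])

Answer: (0,0) (1,0) (1,1) (2,1) (3,1) (3,0) (3,-1) (3,-2) (4,-2) (4,-1)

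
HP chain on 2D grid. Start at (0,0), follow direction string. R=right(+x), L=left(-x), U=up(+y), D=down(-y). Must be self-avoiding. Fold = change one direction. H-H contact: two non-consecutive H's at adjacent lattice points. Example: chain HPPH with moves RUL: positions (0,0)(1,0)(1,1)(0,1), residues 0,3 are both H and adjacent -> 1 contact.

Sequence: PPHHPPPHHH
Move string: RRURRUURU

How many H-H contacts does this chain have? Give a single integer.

Answer: 0

Derivation:
Positions: [(0, 0), (1, 0), (2, 0), (2, 1), (3, 1), (4, 1), (4, 2), (4, 3), (5, 3), (5, 4)]
No H-H contacts found.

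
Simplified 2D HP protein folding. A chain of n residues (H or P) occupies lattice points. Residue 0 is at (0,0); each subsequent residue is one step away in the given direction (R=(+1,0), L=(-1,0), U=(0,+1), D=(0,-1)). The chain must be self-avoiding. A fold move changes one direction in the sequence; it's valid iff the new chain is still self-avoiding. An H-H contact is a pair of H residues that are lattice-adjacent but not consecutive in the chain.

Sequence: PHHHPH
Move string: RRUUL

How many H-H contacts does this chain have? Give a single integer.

Answer: 0

Derivation:
Positions: [(0, 0), (1, 0), (2, 0), (2, 1), (2, 2), (1, 2)]
No H-H contacts found.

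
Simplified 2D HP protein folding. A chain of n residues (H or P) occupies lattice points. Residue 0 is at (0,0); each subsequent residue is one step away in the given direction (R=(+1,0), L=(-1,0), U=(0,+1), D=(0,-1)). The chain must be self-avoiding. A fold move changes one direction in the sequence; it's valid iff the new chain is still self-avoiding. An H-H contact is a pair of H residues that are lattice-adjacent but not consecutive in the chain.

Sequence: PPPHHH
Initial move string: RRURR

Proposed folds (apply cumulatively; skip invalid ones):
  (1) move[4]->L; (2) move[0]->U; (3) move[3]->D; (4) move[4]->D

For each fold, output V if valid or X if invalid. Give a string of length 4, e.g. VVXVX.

Initial: RRURR -> [(0, 0), (1, 0), (2, 0), (2, 1), (3, 1), (4, 1)]
Fold 1: move[4]->L => RRURL INVALID (collision), skipped
Fold 2: move[0]->U => URURR VALID
Fold 3: move[3]->D => URUDR INVALID (collision), skipped
Fold 4: move[4]->D => URURD VALID

Answer: XVXV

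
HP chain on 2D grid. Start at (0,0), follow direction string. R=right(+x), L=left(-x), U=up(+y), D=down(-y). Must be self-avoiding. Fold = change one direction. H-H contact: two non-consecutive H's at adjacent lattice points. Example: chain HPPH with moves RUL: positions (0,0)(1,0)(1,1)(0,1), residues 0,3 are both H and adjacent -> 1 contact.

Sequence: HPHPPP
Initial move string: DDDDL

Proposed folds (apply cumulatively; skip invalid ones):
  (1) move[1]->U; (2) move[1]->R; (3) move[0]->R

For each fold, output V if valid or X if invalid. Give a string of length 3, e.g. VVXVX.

Answer: XVV

Derivation:
Initial: DDDDL -> [(0, 0), (0, -1), (0, -2), (0, -3), (0, -4), (-1, -4)]
Fold 1: move[1]->U => DUDDL INVALID (collision), skipped
Fold 2: move[1]->R => DRDDL VALID
Fold 3: move[0]->R => RRDDL VALID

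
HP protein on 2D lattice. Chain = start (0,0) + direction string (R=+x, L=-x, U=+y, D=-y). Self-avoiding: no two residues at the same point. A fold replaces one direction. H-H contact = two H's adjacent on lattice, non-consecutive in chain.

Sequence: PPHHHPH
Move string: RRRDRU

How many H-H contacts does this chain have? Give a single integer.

Answer: 1

Derivation:
Positions: [(0, 0), (1, 0), (2, 0), (3, 0), (3, -1), (4, -1), (4, 0)]
H-H contact: residue 3 @(3,0) - residue 6 @(4, 0)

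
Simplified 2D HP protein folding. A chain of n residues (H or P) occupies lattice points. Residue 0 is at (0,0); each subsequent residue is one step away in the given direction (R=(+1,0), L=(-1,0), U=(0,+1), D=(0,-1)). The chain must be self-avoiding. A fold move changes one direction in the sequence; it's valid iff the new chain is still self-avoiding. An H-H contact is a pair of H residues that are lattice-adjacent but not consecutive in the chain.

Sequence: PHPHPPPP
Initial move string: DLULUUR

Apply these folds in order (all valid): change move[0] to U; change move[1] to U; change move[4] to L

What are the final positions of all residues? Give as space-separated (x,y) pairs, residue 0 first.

Answer: (0,0) (0,1) (0,2) (0,3) (-1,3) (-2,3) (-2,4) (-1,4)

Derivation:
Initial moves: DLULUUR
Fold: move[0]->U => ULULUUR (positions: [(0, 0), (0, 1), (-1, 1), (-1, 2), (-2, 2), (-2, 3), (-2, 4), (-1, 4)])
Fold: move[1]->U => UUULUUR (positions: [(0, 0), (0, 1), (0, 2), (0, 3), (-1, 3), (-1, 4), (-1, 5), (0, 5)])
Fold: move[4]->L => UUULLUR (positions: [(0, 0), (0, 1), (0, 2), (0, 3), (-1, 3), (-2, 3), (-2, 4), (-1, 4)])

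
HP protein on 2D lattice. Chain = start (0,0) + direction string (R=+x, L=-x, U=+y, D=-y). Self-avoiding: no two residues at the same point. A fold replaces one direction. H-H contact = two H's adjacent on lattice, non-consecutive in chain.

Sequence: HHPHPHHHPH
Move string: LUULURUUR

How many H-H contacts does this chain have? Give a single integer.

Positions: [(0, 0), (-1, 0), (-1, 1), (-1, 2), (-2, 2), (-2, 3), (-1, 3), (-1, 4), (-1, 5), (0, 5)]
H-H contact: residue 3 @(-1,2) - residue 6 @(-1, 3)

Answer: 1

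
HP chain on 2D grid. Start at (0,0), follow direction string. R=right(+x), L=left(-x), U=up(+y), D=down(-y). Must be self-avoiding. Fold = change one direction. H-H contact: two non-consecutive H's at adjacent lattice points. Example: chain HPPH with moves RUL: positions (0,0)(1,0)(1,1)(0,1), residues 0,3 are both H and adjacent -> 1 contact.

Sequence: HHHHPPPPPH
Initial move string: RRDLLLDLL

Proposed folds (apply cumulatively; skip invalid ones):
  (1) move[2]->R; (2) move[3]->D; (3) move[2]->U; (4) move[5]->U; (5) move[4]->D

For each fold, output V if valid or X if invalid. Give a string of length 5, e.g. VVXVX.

Answer: XVXXV

Derivation:
Initial: RRDLLLDLL -> [(0, 0), (1, 0), (2, 0), (2, -1), (1, -1), (0, -1), (-1, -1), (-1, -2), (-2, -2), (-3, -2)]
Fold 1: move[2]->R => RRRLLLDLL INVALID (collision), skipped
Fold 2: move[3]->D => RRDDLLDLL VALID
Fold 3: move[2]->U => RRUDLLDLL INVALID (collision), skipped
Fold 4: move[5]->U => RRDDLUDLL INVALID (collision), skipped
Fold 5: move[4]->D => RRDDDLDLL VALID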